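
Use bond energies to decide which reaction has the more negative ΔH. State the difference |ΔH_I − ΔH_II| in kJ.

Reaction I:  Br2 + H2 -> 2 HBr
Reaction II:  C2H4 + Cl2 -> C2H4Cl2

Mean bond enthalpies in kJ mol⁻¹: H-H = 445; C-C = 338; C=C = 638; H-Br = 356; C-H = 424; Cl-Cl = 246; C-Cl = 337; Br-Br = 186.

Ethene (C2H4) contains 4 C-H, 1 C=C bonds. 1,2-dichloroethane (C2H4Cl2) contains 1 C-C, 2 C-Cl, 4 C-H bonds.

Reaction II, by 47 kJ

Reaction I:
  Bonds broken (reactants):
    Br-Br: 1 × 186 = 186
    H-H: 1 × 445 = 445
    Σ(broken) = 631 kJ
  Bonds formed (products):
    H-Br: 2 × 356 = 712
    Σ(formed) = 712 kJ
  ΔH_I = 631 − 712 = −81 kJ
Reaction II:
  Bonds broken (reactants):
    C-H: 4 × 424 = 1696
    C=C: 1 × 638 = 638
    Cl-Cl: 1 × 246 = 246
    Σ(broken) = 2580 kJ
  Bonds formed (products):
    C-C: 1 × 338 = 338
    C-Cl: 2 × 337 = 674
    C-H: 4 × 424 = 1696
    Σ(formed) = 2708 kJ
  ΔH_II = 2580 − 2708 = −128 kJ
ΔH_I − ΔH_II = +47 kJ, so reaction II has the more negative ΔH; |ΔH_I − ΔH_II| = 47 kJ.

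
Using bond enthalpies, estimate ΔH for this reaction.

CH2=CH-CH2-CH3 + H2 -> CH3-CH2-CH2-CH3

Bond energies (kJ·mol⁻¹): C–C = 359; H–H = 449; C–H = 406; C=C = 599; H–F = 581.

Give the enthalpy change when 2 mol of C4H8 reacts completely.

Bonds broken (reactants):
  C–C: 2 × 359 = 718
  C–H: 8 × 406 = 3248
  C=C: 1 × 599 = 599
  H–H: 1 × 449 = 449
  Σ(broken) = 5014 kJ
Bonds formed (products):
  C–C: 3 × 359 = 1077
  C–H: 10 × 406 = 4060
  Σ(formed) = 5137 kJ
ΔH = Σ(broken) − Σ(formed) = 5014 − 5137 = −123 kJ
For 2× the reaction as written: 2 × (−123) = −246 kJ

ΔH = −246 kJ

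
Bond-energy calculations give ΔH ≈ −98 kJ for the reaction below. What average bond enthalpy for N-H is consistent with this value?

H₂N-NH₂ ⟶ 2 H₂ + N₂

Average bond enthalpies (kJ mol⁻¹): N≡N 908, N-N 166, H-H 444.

Let D be the N-H bond energy.
Σ(broken) = 4×D + 1×166 = 166 + 4D
Σ(formed) = 2×444 + 1×908 = 1796
ΔH = Σ(broken) − Σ(formed) = (166 + 4D) − (1796) = −1630 + 4D
Setting this equal to −98 kJ gives 4D = 1532, so D = 383 kJ/mol.

D(N-H) ≈ 383 kJ/mol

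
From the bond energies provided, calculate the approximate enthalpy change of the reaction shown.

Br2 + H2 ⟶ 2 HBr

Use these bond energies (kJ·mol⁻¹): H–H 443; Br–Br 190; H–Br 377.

ΔH ≈ −121 kJ

Bonds broken (reactants):
  Br–Br: 1 × 190 = 190
  H–H: 1 × 443 = 443
  Σ(broken) = 633 kJ
Bonds formed (products):
  H–Br: 2 × 377 = 754
  Σ(formed) = 754 kJ
ΔH = Σ(broken) − Σ(formed) = 633 − 754 = −121 kJ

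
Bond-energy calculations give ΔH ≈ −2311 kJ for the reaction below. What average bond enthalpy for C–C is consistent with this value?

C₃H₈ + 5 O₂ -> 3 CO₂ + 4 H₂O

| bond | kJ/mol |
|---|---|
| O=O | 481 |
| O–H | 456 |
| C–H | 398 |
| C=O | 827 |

D(C–C) ≈ 355 kJ/mol

Let D be the C–C bond energy.
Σ(broken) = 2×D + 8×398 + 5×481 = 5589 + 2D
Σ(formed) = 6×827 + 8×456 = 8610
ΔH = Σ(broken) − Σ(formed) = (5589 + 2D) − (8610) = −3021 + 2D
Setting this equal to −2311 kJ gives 2D = 710, so D = 355 kJ/mol.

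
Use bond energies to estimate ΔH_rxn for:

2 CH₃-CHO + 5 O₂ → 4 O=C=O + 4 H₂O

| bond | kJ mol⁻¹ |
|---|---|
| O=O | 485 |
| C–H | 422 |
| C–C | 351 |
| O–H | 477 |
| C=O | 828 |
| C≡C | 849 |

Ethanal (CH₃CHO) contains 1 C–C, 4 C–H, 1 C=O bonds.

Bonds broken (reactants):
  C–C: 2 × 351 = 702
  C–H: 8 × 422 = 3376
  C=O: 2 × 828 = 1656
  O=O: 5 × 485 = 2425
  Σ(broken) = 8159 kJ
Bonds formed (products):
  C=O: 8 × 828 = 6624
  O–H: 8 × 477 = 3816
  Σ(formed) = 10440 kJ
ΔH = Σ(broken) − Σ(formed) = 8159 − 10440 = −2281 kJ

ΔH ≈ −2281 kJ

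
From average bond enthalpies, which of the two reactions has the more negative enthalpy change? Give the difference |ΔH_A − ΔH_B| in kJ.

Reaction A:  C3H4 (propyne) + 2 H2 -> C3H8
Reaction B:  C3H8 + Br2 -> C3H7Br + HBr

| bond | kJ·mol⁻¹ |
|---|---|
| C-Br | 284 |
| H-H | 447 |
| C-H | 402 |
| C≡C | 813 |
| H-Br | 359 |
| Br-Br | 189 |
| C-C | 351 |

Reaction A, by 200 kJ

Reaction A:
  Bonds broken (reactants):
    C≡C: 1 × 813 = 813
    C-C: 1 × 351 = 351
    C-H: 4 × 402 = 1608
    H-H: 2 × 447 = 894
    Σ(broken) = 3666 kJ
  Bonds formed (products):
    C-C: 2 × 351 = 702
    C-H: 8 × 402 = 3216
    Σ(formed) = 3918 kJ
  ΔH_A = 3666 − 3918 = −252 kJ
Reaction B:
  Bonds broken (reactants):
    Br-Br: 1 × 189 = 189
    C-C: 2 × 351 = 702
    C-H: 8 × 402 = 3216
    Σ(broken) = 4107 kJ
  Bonds formed (products):
    C-Br: 1 × 284 = 284
    C-C: 2 × 351 = 702
    C-H: 7 × 402 = 2814
    H-Br: 1 × 359 = 359
    Σ(formed) = 4159 kJ
  ΔH_B = 4107 − 4159 = −52 kJ
ΔH_A − ΔH_B = −200 kJ, so reaction A has the more negative ΔH; |ΔH_A − ΔH_B| = 200 kJ.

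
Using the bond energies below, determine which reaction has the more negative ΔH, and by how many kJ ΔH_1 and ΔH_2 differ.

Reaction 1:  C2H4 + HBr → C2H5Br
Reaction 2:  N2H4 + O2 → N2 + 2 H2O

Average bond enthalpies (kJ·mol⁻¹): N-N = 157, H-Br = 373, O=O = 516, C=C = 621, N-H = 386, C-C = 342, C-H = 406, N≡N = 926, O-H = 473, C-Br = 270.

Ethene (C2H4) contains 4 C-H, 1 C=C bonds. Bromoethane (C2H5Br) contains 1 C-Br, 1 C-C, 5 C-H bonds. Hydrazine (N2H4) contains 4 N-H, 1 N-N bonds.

Reaction 1:
  Bonds broken (reactants):
    C-H: 4 × 406 = 1624
    C=C: 1 × 621 = 621
    H-Br: 1 × 373 = 373
    Σ(broken) = 2618 kJ
  Bonds formed (products):
    C-Br: 1 × 270 = 270
    C-C: 1 × 342 = 342
    C-H: 5 × 406 = 2030
    Σ(formed) = 2642 kJ
  ΔH_1 = 2618 − 2642 = −24 kJ
Reaction 2:
  Bonds broken (reactants):
    N-H: 4 × 386 = 1544
    N-N: 1 × 157 = 157
    O=O: 1 × 516 = 516
    Σ(broken) = 2217 kJ
  Bonds formed (products):
    N≡N: 1 × 926 = 926
    O-H: 4 × 473 = 1892
    Σ(formed) = 2818 kJ
  ΔH_2 = 2217 − 2818 = −601 kJ
ΔH_1 − ΔH_2 = +577 kJ, so reaction 2 has the more negative ΔH; |ΔH_1 − ΔH_2| = 577 kJ.

Reaction 2, by 577 kJ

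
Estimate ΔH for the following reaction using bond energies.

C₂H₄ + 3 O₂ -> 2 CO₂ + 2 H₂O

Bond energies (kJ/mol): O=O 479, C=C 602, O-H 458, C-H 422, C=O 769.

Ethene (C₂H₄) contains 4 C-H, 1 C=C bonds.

ΔH ≈ −1181 kJ

Bonds broken (reactants):
  C-H: 4 × 422 = 1688
  C=C: 1 × 602 = 602
  O=O: 3 × 479 = 1437
  Σ(broken) = 3727 kJ
Bonds formed (products):
  C=O: 4 × 769 = 3076
  O-H: 4 × 458 = 1832
  Σ(formed) = 4908 kJ
ΔH = Σ(broken) − Σ(formed) = 3727 − 4908 = −1181 kJ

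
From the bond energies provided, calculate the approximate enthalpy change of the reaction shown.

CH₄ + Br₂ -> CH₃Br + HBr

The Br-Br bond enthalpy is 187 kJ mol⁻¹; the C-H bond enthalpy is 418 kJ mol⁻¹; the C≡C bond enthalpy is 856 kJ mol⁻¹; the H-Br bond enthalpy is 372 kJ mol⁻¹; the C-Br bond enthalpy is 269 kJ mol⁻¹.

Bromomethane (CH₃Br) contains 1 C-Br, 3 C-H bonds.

ΔH ≈ −36 kJ

Bonds broken (reactants):
  Br-Br: 1 × 187 = 187
  C-H: 4 × 418 = 1672
  Σ(broken) = 1859 kJ
Bonds formed (products):
  C-Br: 1 × 269 = 269
  C-H: 3 × 418 = 1254
  H-Br: 1 × 372 = 372
  Σ(formed) = 1895 kJ
ΔH = Σ(broken) − Σ(formed) = 1859 − 1895 = −36 kJ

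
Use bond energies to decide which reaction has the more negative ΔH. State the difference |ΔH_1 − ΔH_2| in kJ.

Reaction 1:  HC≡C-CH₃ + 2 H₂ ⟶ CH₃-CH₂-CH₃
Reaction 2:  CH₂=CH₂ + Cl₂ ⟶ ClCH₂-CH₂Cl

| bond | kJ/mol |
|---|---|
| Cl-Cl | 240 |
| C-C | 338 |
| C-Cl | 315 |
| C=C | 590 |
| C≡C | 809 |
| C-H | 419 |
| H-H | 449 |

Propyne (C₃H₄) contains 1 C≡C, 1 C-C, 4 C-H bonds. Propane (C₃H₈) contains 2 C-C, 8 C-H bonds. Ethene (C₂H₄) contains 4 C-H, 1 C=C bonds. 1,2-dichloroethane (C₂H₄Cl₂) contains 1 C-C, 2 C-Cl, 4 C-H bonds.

Reaction 1, by 169 kJ

Reaction 1:
  Bonds broken (reactants):
    C≡C: 1 × 809 = 809
    C-C: 1 × 338 = 338
    C-H: 4 × 419 = 1676
    H-H: 2 × 449 = 898
    Σ(broken) = 3721 kJ
  Bonds formed (products):
    C-C: 2 × 338 = 676
    C-H: 8 × 419 = 3352
    Σ(formed) = 4028 kJ
  ΔH_1 = 3721 − 4028 = −307 kJ
Reaction 2:
  Bonds broken (reactants):
    C-H: 4 × 419 = 1676
    C=C: 1 × 590 = 590
    Cl-Cl: 1 × 240 = 240
    Σ(broken) = 2506 kJ
  Bonds formed (products):
    C-C: 1 × 338 = 338
    C-Cl: 2 × 315 = 630
    C-H: 4 × 419 = 1676
    Σ(formed) = 2644 kJ
  ΔH_2 = 2506 − 2644 = −138 kJ
ΔH_1 − ΔH_2 = −169 kJ, so reaction 1 has the more negative ΔH; |ΔH_1 − ΔH_2| = 169 kJ.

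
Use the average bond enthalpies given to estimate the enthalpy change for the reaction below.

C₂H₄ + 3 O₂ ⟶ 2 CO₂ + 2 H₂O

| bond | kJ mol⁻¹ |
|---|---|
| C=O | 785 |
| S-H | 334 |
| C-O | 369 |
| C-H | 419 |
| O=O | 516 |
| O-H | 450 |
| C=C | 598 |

Bonds broken (reactants):
  C-H: 4 × 419 = 1676
  C=C: 1 × 598 = 598
  O=O: 3 × 516 = 1548
  Σ(broken) = 3822 kJ
Bonds formed (products):
  C=O: 4 × 785 = 3140
  O-H: 4 × 450 = 1800
  Σ(formed) = 4940 kJ
ΔH = Σ(broken) − Σ(formed) = 3822 − 4940 = −1118 kJ

ΔH ≈ −1118 kJ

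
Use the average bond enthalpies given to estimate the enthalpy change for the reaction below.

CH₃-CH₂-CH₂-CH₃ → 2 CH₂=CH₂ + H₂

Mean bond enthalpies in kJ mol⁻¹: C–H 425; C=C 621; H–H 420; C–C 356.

Bonds broken (reactants):
  C–C: 3 × 356 = 1068
  C–H: 10 × 425 = 4250
  Σ(broken) = 5318 kJ
Bonds formed (products):
  C–H: 8 × 425 = 3400
  C=C: 2 × 621 = 1242
  H–H: 1 × 420 = 420
  Σ(formed) = 5062 kJ
ΔH = Σ(broken) − Σ(formed) = 5318 − 5062 = +256 kJ

ΔH ≈ +256 kJ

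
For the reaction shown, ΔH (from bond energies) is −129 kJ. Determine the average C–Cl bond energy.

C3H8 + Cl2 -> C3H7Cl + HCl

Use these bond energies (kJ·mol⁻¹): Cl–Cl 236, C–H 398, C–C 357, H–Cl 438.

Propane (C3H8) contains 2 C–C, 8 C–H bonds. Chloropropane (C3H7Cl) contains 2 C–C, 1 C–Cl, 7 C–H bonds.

Let D be the C–Cl bond energy.
Σ(broken) = 2×357 + 8×398 + 1×236 = 4134
Σ(formed) = 2×357 + 1×D + 7×398 + 1×438 = 3938 + D
ΔH = Σ(broken) − Σ(formed) = (4134) − (3938 + D) = +196 − D
Setting this equal to −129 kJ gives D = 325 kJ/mol.

D(C–Cl) ≈ 325 kJ/mol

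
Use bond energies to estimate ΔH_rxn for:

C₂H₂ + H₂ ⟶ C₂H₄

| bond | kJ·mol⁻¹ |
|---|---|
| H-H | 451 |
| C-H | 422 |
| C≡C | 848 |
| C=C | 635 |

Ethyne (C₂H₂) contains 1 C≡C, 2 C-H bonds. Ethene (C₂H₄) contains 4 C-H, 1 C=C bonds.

Bonds broken (reactants):
  C≡C: 1 × 848 = 848
  C-H: 2 × 422 = 844
  H-H: 1 × 451 = 451
  Σ(broken) = 2143 kJ
Bonds formed (products):
  C-H: 4 × 422 = 1688
  C=C: 1 × 635 = 635
  Σ(formed) = 2323 kJ
ΔH = Σ(broken) − Σ(formed) = 2143 − 2323 = −180 kJ

ΔH ≈ −180 kJ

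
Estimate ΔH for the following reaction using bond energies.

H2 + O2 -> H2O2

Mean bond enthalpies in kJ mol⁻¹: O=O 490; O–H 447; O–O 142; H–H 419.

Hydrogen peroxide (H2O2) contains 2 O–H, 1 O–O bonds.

Bonds broken (reactants):
  H–H: 1 × 419 = 419
  O=O: 1 × 490 = 490
  Σ(broken) = 909 kJ
Bonds formed (products):
  O–H: 2 × 447 = 894
  O–O: 1 × 142 = 142
  Σ(formed) = 1036 kJ
ΔH = Σ(broken) − Σ(formed) = 909 − 1036 = −127 kJ

ΔH ≈ −127 kJ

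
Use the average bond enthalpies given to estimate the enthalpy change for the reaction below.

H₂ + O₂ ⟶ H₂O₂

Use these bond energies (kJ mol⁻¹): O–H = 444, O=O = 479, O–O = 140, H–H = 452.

Bonds broken (reactants):
  H–H: 1 × 452 = 452
  O=O: 1 × 479 = 479
  Σ(broken) = 931 kJ
Bonds formed (products):
  O–H: 2 × 444 = 888
  O–O: 1 × 140 = 140
  Σ(formed) = 1028 kJ
ΔH = Σ(broken) − Σ(formed) = 931 − 1028 = −97 kJ

ΔH ≈ −97 kJ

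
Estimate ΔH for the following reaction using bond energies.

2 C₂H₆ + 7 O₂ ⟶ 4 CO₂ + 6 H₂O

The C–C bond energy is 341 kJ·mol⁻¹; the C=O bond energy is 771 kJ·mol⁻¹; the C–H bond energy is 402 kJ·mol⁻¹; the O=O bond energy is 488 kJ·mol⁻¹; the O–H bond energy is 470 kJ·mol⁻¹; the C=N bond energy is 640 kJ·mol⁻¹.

ΔH ≈ −2886 kJ

Bonds broken (reactants):
  C–C: 2 × 341 = 682
  C–H: 12 × 402 = 4824
  O=O: 7 × 488 = 3416
  Σ(broken) = 8922 kJ
Bonds formed (products):
  C=O: 8 × 771 = 6168
  O–H: 12 × 470 = 5640
  Σ(formed) = 11808 kJ
ΔH = Σ(broken) − Σ(formed) = 8922 − 11808 = −2886 kJ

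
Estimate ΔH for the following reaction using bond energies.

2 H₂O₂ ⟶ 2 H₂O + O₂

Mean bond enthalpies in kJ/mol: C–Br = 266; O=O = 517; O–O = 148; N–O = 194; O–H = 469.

Bonds broken (reactants):
  O–H: 4 × 469 = 1876
  O–O: 2 × 148 = 296
  Σ(broken) = 2172 kJ
Bonds formed (products):
  O–H: 4 × 469 = 1876
  O=O: 1 × 517 = 517
  Σ(formed) = 2393 kJ
ΔH = Σ(broken) − Σ(formed) = 2172 − 2393 = −221 kJ

ΔH ≈ −221 kJ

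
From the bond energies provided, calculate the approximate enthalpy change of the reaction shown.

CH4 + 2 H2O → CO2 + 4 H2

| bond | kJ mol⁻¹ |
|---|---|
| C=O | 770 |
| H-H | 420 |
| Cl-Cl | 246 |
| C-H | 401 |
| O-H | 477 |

Bonds broken (reactants):
  C-H: 4 × 401 = 1604
  O-H: 4 × 477 = 1908
  Σ(broken) = 3512 kJ
Bonds formed (products):
  C=O: 2 × 770 = 1540
  H-H: 4 × 420 = 1680
  Σ(formed) = 3220 kJ
ΔH = Σ(broken) − Σ(formed) = 3512 − 3220 = +292 kJ

ΔH ≈ +292 kJ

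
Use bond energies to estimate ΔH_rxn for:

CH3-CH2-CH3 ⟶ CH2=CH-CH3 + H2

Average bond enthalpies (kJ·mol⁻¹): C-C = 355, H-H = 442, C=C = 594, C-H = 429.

ΔH ≈ +177 kJ

Bonds broken (reactants):
  C-C: 2 × 355 = 710
  C-H: 8 × 429 = 3432
  Σ(broken) = 4142 kJ
Bonds formed (products):
  C-C: 1 × 355 = 355
  C-H: 6 × 429 = 2574
  C=C: 1 × 594 = 594
  H-H: 1 × 442 = 442
  Σ(formed) = 3965 kJ
ΔH = Σ(broken) − Σ(formed) = 4142 − 3965 = +177 kJ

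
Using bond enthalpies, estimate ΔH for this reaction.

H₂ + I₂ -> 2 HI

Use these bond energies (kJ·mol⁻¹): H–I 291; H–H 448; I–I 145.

Bonds broken (reactants):
  H–H: 1 × 448 = 448
  I–I: 1 × 145 = 145
  Σ(broken) = 593 kJ
Bonds formed (products):
  H–I: 2 × 291 = 582
  Σ(formed) = 582 kJ
ΔH = Σ(broken) − Σ(formed) = 593 − 582 = +11 kJ

ΔH ≈ +11 kJ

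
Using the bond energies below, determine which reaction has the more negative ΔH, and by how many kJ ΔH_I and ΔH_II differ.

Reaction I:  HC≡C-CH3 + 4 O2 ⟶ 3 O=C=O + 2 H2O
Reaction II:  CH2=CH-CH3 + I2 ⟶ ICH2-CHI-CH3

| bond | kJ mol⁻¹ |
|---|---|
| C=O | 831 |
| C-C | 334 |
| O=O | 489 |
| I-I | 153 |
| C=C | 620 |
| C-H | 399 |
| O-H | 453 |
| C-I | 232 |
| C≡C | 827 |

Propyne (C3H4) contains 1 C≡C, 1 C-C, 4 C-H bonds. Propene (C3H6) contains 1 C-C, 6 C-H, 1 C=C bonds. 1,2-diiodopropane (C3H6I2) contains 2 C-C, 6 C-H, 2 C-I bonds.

Reaction I, by 2060 kJ

Reaction I:
  Bonds broken (reactants):
    C≡C: 1 × 827 = 827
    C-C: 1 × 334 = 334
    C-H: 4 × 399 = 1596
    O=O: 4 × 489 = 1956
    Σ(broken) = 4713 kJ
  Bonds formed (products):
    C=O: 6 × 831 = 4986
    O-H: 4 × 453 = 1812
    Σ(formed) = 6798 kJ
  ΔH_I = 4713 − 6798 = −2085 kJ
Reaction II:
  Bonds broken (reactants):
    C-C: 1 × 334 = 334
    C-H: 6 × 399 = 2394
    C=C: 1 × 620 = 620
    I-I: 1 × 153 = 153
    Σ(broken) = 3501 kJ
  Bonds formed (products):
    C-C: 2 × 334 = 668
    C-H: 6 × 399 = 2394
    C-I: 2 × 232 = 464
    Σ(formed) = 3526 kJ
  ΔH_II = 3501 − 3526 = −25 kJ
ΔH_I − ΔH_II = −2060 kJ, so reaction I has the more negative ΔH; |ΔH_I − ΔH_II| = 2060 kJ.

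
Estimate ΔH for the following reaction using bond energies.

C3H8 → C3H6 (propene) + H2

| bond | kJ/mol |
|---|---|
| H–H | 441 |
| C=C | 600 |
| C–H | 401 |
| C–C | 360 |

ΔH ≈ +121 kJ

Bonds broken (reactants):
  C–C: 2 × 360 = 720
  C–H: 8 × 401 = 3208
  Σ(broken) = 3928 kJ
Bonds formed (products):
  C–C: 1 × 360 = 360
  C–H: 6 × 401 = 2406
  C=C: 1 × 600 = 600
  H–H: 1 × 441 = 441
  Σ(formed) = 3807 kJ
ΔH = Σ(broken) − Σ(formed) = 3928 − 3807 = +121 kJ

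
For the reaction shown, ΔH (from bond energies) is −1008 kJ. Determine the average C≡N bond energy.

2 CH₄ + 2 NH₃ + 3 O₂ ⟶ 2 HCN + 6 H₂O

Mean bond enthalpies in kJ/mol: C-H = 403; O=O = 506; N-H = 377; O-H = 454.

D(C≡N) ≈ 879 kJ/mol

Let D be the C≡N bond energy.
Σ(broken) = 8×403 + 6×377 + 3×506 = 7004
Σ(formed) = 2×D + 2×403 + 12×454 = 6254 + 2D
ΔH = Σ(broken) − Σ(formed) = (7004) − (6254 + 2D) = +750 − 2D
Setting this equal to −1008 kJ gives 2D = 1758, so D = 879 kJ/mol.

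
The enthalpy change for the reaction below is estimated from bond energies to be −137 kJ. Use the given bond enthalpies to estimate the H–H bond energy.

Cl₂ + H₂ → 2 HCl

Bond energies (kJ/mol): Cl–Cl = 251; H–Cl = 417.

Let D be the H–H bond energy.
Σ(broken) = 1×251 + 1×D = 251 + D
Σ(formed) = 2×417 = 834
ΔH = Σ(broken) − Σ(formed) = (251 + D) − (834) = −583 + D
Setting this equal to −137 kJ gives D = 446 kJ/mol.

D(H–H) ≈ 446 kJ/mol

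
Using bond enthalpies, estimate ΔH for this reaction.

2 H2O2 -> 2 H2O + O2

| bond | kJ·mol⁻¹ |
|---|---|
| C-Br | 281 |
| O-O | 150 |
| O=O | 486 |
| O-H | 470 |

Bonds broken (reactants):
  O-H: 4 × 470 = 1880
  O-O: 2 × 150 = 300
  Σ(broken) = 2180 kJ
Bonds formed (products):
  O-H: 4 × 470 = 1880
  O=O: 1 × 486 = 486
  Σ(formed) = 2366 kJ
ΔH = Σ(broken) − Σ(formed) = 2180 − 2366 = −186 kJ

ΔH ≈ −186 kJ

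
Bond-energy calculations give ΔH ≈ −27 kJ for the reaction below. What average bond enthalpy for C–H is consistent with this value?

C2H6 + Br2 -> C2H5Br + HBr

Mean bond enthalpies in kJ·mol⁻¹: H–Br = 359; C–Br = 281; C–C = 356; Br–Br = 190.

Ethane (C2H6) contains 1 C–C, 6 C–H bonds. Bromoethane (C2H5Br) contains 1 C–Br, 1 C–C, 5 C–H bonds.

D(C–H) ≈ 423 kJ/mol

Let D be the C–H bond energy.
Σ(broken) = 1×190 + 1×356 + 6×D = 546 + 6D
Σ(formed) = 1×281 + 1×356 + 5×D + 1×359 = 996 + 5D
ΔH = Σ(broken) − Σ(formed) = (546 + 6D) − (996 + 5D) = −450 + D
Setting this equal to −27 kJ gives D = 423 kJ/mol.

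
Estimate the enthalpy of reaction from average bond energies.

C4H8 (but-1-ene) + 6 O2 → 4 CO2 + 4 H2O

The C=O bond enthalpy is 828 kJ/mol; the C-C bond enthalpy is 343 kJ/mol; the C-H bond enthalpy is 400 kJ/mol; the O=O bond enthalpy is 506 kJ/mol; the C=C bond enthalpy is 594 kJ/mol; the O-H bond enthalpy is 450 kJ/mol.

Bonds broken (reactants):
  C-C: 2 × 343 = 686
  C-H: 8 × 400 = 3200
  C=C: 1 × 594 = 594
  O=O: 6 × 506 = 3036
  Σ(broken) = 7516 kJ
Bonds formed (products):
  C=O: 8 × 828 = 6624
  O-H: 8 × 450 = 3600
  Σ(formed) = 10224 kJ
ΔH = Σ(broken) − Σ(formed) = 7516 − 10224 = −2708 kJ

ΔH ≈ −2708 kJ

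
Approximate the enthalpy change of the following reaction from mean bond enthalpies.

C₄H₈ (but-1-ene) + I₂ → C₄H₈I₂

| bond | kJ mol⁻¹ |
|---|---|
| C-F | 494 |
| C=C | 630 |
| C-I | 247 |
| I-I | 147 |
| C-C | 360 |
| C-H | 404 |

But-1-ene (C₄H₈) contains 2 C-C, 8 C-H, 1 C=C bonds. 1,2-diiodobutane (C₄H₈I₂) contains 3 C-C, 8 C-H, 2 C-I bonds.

ΔH ≈ −77 kJ

Bonds broken (reactants):
  C-C: 2 × 360 = 720
  C-H: 8 × 404 = 3232
  C=C: 1 × 630 = 630
  I-I: 1 × 147 = 147
  Σ(broken) = 4729 kJ
Bonds formed (products):
  C-C: 3 × 360 = 1080
  C-H: 8 × 404 = 3232
  C-I: 2 × 247 = 494
  Σ(formed) = 4806 kJ
ΔH = Σ(broken) − Σ(formed) = 4729 − 4806 = −77 kJ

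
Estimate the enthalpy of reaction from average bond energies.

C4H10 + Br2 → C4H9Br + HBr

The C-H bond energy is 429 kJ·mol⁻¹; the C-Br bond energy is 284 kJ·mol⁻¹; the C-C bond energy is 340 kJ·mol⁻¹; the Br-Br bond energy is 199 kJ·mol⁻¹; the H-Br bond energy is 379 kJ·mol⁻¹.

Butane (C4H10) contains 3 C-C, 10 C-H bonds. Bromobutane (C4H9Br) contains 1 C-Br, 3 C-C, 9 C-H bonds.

ΔH ≈ −35 kJ

Bonds broken (reactants):
  Br-Br: 1 × 199 = 199
  C-C: 3 × 340 = 1020
  C-H: 10 × 429 = 4290
  Σ(broken) = 5509 kJ
Bonds formed (products):
  C-Br: 1 × 284 = 284
  C-C: 3 × 340 = 1020
  C-H: 9 × 429 = 3861
  H-Br: 1 × 379 = 379
  Σ(formed) = 5544 kJ
ΔH = Σ(broken) − Σ(formed) = 5509 − 5544 = −35 kJ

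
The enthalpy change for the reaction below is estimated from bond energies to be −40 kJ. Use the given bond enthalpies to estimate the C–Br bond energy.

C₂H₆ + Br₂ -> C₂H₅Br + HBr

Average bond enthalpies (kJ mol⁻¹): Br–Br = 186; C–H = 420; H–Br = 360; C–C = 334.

D(C–Br) ≈ 286 kJ/mol

Let D be the C–Br bond energy.
Σ(broken) = 1×186 + 1×334 + 6×420 = 3040
Σ(formed) = 1×D + 1×334 + 5×420 + 1×360 = 2794 + D
ΔH = Σ(broken) − Σ(formed) = (3040) − (2794 + D) = +246 − D
Setting this equal to −40 kJ gives D = 286 kJ/mol.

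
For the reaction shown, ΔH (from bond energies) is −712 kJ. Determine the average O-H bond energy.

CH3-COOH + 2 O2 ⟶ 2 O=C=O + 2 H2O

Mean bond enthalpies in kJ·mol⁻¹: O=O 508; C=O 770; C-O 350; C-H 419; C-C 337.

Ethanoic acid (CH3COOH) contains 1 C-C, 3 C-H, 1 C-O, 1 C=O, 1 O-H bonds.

D(O-H) ≈ 454 kJ/mol

Let D be the O-H bond energy.
Σ(broken) = 1×337 + 3×419 + 1×350 + 1×770 + 1×D + 2×508 = 3730 + D
Σ(formed) = 4×770 + 4×D = 3080 + 4D
ΔH = Σ(broken) − Σ(formed) = (3730 + D) − (3080 + 4D) = +650 − 3D
Setting this equal to −712 kJ gives 3D = 1362, so D = 454 kJ/mol.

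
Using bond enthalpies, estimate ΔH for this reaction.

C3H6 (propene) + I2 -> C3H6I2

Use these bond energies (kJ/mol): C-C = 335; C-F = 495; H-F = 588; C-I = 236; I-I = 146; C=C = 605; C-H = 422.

ΔH ≈ −56 kJ

Bonds broken (reactants):
  C-C: 1 × 335 = 335
  C-H: 6 × 422 = 2532
  C=C: 1 × 605 = 605
  I-I: 1 × 146 = 146
  Σ(broken) = 3618 kJ
Bonds formed (products):
  C-C: 2 × 335 = 670
  C-H: 6 × 422 = 2532
  C-I: 2 × 236 = 472
  Σ(formed) = 3674 kJ
ΔH = Σ(broken) − Σ(formed) = 3618 − 3674 = −56 kJ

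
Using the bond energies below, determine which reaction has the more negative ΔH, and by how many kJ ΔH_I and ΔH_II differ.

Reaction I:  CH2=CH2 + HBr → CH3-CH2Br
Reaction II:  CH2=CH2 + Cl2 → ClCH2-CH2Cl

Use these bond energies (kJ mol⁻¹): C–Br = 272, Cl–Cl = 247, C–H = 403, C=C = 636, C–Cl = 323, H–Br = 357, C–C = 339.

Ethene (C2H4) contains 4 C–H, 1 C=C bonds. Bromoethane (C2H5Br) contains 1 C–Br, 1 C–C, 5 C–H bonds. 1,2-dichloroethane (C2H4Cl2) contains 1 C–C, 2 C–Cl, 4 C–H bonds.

Reaction II, by 81 kJ

Reaction I:
  Bonds broken (reactants):
    C–H: 4 × 403 = 1612
    C=C: 1 × 636 = 636
    H–Br: 1 × 357 = 357
    Σ(broken) = 2605 kJ
  Bonds formed (products):
    C–Br: 1 × 272 = 272
    C–C: 1 × 339 = 339
    C–H: 5 × 403 = 2015
    Σ(formed) = 2626 kJ
  ΔH_I = 2605 − 2626 = −21 kJ
Reaction II:
  Bonds broken (reactants):
    C–H: 4 × 403 = 1612
    C=C: 1 × 636 = 636
    Cl–Cl: 1 × 247 = 247
    Σ(broken) = 2495 kJ
  Bonds formed (products):
    C–C: 1 × 339 = 339
    C–Cl: 2 × 323 = 646
    C–H: 4 × 403 = 1612
    Σ(formed) = 2597 kJ
  ΔH_II = 2495 − 2597 = −102 kJ
ΔH_I − ΔH_II = +81 kJ, so reaction II has the more negative ΔH; |ΔH_I − ΔH_II| = 81 kJ.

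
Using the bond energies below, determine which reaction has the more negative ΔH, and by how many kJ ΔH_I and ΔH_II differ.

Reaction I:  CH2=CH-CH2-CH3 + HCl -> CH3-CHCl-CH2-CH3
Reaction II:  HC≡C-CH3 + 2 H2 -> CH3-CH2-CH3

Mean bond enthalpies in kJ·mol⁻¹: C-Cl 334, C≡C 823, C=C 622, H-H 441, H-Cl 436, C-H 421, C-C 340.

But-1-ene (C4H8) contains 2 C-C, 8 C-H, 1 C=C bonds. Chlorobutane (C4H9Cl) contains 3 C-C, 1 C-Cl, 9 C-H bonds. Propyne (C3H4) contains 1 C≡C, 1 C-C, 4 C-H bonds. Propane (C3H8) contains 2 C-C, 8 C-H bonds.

Reaction II, by 282 kJ

Reaction I:
  Bonds broken (reactants):
    C-C: 2 × 340 = 680
    C-H: 8 × 421 = 3368
    C=C: 1 × 622 = 622
    H-Cl: 1 × 436 = 436
    Σ(broken) = 5106 kJ
  Bonds formed (products):
    C-C: 3 × 340 = 1020
    C-Cl: 1 × 334 = 334
    C-H: 9 × 421 = 3789
    Σ(formed) = 5143 kJ
  ΔH_I = 5106 − 5143 = −37 kJ
Reaction II:
  Bonds broken (reactants):
    C≡C: 1 × 823 = 823
    C-C: 1 × 340 = 340
    C-H: 4 × 421 = 1684
    H-H: 2 × 441 = 882
    Σ(broken) = 3729 kJ
  Bonds formed (products):
    C-C: 2 × 340 = 680
    C-H: 8 × 421 = 3368
    Σ(formed) = 4048 kJ
  ΔH_II = 3729 − 4048 = −319 kJ
ΔH_I − ΔH_II = +282 kJ, so reaction II has the more negative ΔH; |ΔH_I − ΔH_II| = 282 kJ.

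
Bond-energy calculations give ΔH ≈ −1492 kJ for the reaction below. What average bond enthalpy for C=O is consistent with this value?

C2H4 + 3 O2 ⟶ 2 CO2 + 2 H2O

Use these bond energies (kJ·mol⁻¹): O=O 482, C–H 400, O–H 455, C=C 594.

Let D be the C=O bond energy.
Σ(broken) = 4×400 + 1×594 + 3×482 = 3640
Σ(formed) = 4×D + 4×455 = 1820 + 4D
ΔH = Σ(broken) − Σ(formed) = (3640) − (1820 + 4D) = +1820 − 4D
Setting this equal to −1492 kJ gives 4D = 3312, so D = 828 kJ/mol.

D(C=O) ≈ 828 kJ/mol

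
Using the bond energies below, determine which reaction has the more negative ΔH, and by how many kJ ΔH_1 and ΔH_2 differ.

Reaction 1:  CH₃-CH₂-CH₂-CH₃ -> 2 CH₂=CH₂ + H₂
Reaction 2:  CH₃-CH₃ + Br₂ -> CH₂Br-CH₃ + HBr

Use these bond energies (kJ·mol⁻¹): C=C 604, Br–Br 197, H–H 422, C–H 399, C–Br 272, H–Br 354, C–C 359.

Reaction 1:
  Bonds broken (reactants):
    C–C: 3 × 359 = 1077
    C–H: 10 × 399 = 3990
    Σ(broken) = 5067 kJ
  Bonds formed (products):
    C–H: 8 × 399 = 3192
    C=C: 2 × 604 = 1208
    H–H: 1 × 422 = 422
    Σ(formed) = 4822 kJ
  ΔH_1 = 5067 − 4822 = +245 kJ
Reaction 2:
  Bonds broken (reactants):
    Br–Br: 1 × 197 = 197
    C–C: 1 × 359 = 359
    C–H: 6 × 399 = 2394
    Σ(broken) = 2950 kJ
  Bonds formed (products):
    C–Br: 1 × 272 = 272
    C–C: 1 × 359 = 359
    C–H: 5 × 399 = 1995
    H–Br: 1 × 354 = 354
    Σ(formed) = 2980 kJ
  ΔH_2 = 2950 − 2980 = −30 kJ
ΔH_1 − ΔH_2 = +275 kJ, so reaction 2 has the more negative ΔH; |ΔH_1 − ΔH_2| = 275 kJ.

Reaction 2, by 275 kJ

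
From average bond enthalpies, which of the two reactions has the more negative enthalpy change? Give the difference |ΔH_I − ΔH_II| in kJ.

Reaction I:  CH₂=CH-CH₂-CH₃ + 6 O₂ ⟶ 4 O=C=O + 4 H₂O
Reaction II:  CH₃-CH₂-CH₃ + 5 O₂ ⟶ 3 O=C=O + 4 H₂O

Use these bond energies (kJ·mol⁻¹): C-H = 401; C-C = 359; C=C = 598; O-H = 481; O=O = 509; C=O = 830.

Reaction I:
  Bonds broken (reactants):
    C-C: 2 × 359 = 718
    C-H: 8 × 401 = 3208
    C=C: 1 × 598 = 598
    O=O: 6 × 509 = 3054
    Σ(broken) = 7578 kJ
  Bonds formed (products):
    C=O: 8 × 830 = 6640
    O-H: 8 × 481 = 3848
    Σ(formed) = 10488 kJ
  ΔH_I = 7578 − 10488 = −2910 kJ
Reaction II:
  Bonds broken (reactants):
    C-C: 2 × 359 = 718
    C-H: 8 × 401 = 3208
    O=O: 5 × 509 = 2545
    Σ(broken) = 6471 kJ
  Bonds formed (products):
    C=O: 6 × 830 = 4980
    O-H: 8 × 481 = 3848
    Σ(formed) = 8828 kJ
  ΔH_II = 6471 − 8828 = −2357 kJ
ΔH_I − ΔH_II = −553 kJ, so reaction I has the more negative ΔH; |ΔH_I − ΔH_II| = 553 kJ.

Reaction I, by 553 kJ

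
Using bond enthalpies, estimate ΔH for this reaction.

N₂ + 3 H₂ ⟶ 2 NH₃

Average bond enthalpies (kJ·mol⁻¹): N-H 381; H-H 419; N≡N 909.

Bonds broken (reactants):
  H-H: 3 × 419 = 1257
  N≡N: 1 × 909 = 909
  Σ(broken) = 2166 kJ
Bonds formed (products):
  N-H: 6 × 381 = 2286
  Σ(formed) = 2286 kJ
ΔH = Σ(broken) − Σ(formed) = 2166 − 2286 = −120 kJ

ΔH ≈ −120 kJ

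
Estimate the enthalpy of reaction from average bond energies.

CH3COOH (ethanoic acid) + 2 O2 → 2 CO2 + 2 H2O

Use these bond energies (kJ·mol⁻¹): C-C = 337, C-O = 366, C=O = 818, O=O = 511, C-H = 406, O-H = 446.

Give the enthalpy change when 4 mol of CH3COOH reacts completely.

Bonds broken (reactants):
  C-C: 1 × 337 = 337
  C-H: 3 × 406 = 1218
  C-O: 1 × 366 = 366
  C=O: 1 × 818 = 818
  O-H: 1 × 446 = 446
  O=O: 2 × 511 = 1022
  Σ(broken) = 4207 kJ
Bonds formed (products):
  C=O: 4 × 818 = 3272
  O-H: 4 × 446 = 1784
  Σ(formed) = 5056 kJ
ΔH = Σ(broken) − Σ(formed) = 4207 − 5056 = −849 kJ
For 4× the reaction as written: 4 × (−849) = −3396 kJ

ΔH = −3396 kJ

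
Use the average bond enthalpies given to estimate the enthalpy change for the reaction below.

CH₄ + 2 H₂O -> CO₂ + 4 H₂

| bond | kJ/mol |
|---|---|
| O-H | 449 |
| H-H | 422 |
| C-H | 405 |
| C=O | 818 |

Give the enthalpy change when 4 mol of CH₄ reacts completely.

Bonds broken (reactants):
  C-H: 4 × 405 = 1620
  O-H: 4 × 449 = 1796
  Σ(broken) = 3416 kJ
Bonds formed (products):
  C=O: 2 × 818 = 1636
  H-H: 4 × 422 = 1688
  Σ(formed) = 3324 kJ
ΔH = Σ(broken) − Σ(formed) = 3416 − 3324 = +92 kJ
For 4× the reaction as written: 4 × (+92) = +368 kJ

ΔH = +368 kJ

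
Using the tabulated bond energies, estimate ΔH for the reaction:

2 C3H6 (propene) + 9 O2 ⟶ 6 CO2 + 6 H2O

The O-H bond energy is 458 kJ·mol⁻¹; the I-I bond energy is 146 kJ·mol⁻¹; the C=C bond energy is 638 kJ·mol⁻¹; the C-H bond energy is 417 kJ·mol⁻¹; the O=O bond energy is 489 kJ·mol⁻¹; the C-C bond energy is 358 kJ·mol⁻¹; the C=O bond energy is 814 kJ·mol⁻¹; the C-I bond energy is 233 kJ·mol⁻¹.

Bonds broken (reactants):
  C-C: 2 × 358 = 716
  C-H: 12 × 417 = 5004
  C=C: 2 × 638 = 1276
  O=O: 9 × 489 = 4401
  Σ(broken) = 11397 kJ
Bonds formed (products):
  C=O: 12 × 814 = 9768
  O-H: 12 × 458 = 5496
  Σ(formed) = 15264 kJ
ΔH = Σ(broken) − Σ(formed) = 11397 − 15264 = −3867 kJ

ΔH ≈ −3867 kJ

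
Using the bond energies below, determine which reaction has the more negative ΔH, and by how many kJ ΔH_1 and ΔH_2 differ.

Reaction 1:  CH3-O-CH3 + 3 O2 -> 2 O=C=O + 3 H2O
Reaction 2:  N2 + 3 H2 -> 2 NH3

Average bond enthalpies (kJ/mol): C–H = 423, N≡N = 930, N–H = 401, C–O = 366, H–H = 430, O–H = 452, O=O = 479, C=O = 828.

Reaction 1:
  Bonds broken (reactants):
    C–H: 6 × 423 = 2538
    C–O: 2 × 366 = 732
    O=O: 3 × 479 = 1437
    Σ(broken) = 4707 kJ
  Bonds formed (products):
    C=O: 4 × 828 = 3312
    O–H: 6 × 452 = 2712
    Σ(formed) = 6024 kJ
  ΔH_1 = 4707 − 6024 = −1317 kJ
Reaction 2:
  Bonds broken (reactants):
    H–H: 3 × 430 = 1290
    N≡N: 1 × 930 = 930
    Σ(broken) = 2220 kJ
  Bonds formed (products):
    N–H: 6 × 401 = 2406
    Σ(formed) = 2406 kJ
  ΔH_2 = 2220 − 2406 = −186 kJ
ΔH_1 − ΔH_2 = −1131 kJ, so reaction 1 has the more negative ΔH; |ΔH_1 − ΔH_2| = 1131 kJ.

Reaction 1, by 1131 kJ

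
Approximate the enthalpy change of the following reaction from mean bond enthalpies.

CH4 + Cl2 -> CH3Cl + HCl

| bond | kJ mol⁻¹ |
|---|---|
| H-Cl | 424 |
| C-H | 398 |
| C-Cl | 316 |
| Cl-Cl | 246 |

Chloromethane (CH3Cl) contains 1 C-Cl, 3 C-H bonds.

Bonds broken (reactants):
  C-H: 4 × 398 = 1592
  Cl-Cl: 1 × 246 = 246
  Σ(broken) = 1838 kJ
Bonds formed (products):
  C-Cl: 1 × 316 = 316
  C-H: 3 × 398 = 1194
  H-Cl: 1 × 424 = 424
  Σ(formed) = 1934 kJ
ΔH = Σ(broken) − Σ(formed) = 1838 − 1934 = −96 kJ

ΔH ≈ −96 kJ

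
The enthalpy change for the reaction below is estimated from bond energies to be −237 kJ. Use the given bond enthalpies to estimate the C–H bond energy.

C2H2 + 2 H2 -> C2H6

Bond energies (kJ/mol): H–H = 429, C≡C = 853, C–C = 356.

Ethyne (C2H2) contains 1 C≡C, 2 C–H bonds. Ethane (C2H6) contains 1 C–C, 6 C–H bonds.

Let D be the C–H bond energy.
Σ(broken) = 1×853 + 2×D + 2×429 = 1711 + 2D
Σ(formed) = 1×356 + 6×D = 356 + 6D
ΔH = Σ(broken) − Σ(formed) = (1711 + 2D) − (356 + 6D) = +1355 − 4D
Setting this equal to −237 kJ gives 4D = 1592, so D = 398 kJ/mol.

D(C–H) ≈ 398 kJ/mol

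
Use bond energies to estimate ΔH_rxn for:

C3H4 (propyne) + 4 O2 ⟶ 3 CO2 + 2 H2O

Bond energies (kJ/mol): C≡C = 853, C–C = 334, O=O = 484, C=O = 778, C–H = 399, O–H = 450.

ΔH ≈ −1749 kJ

Bonds broken (reactants):
  C≡C: 1 × 853 = 853
  C–C: 1 × 334 = 334
  C–H: 4 × 399 = 1596
  O=O: 4 × 484 = 1936
  Σ(broken) = 4719 kJ
Bonds formed (products):
  C=O: 6 × 778 = 4668
  O–H: 4 × 450 = 1800
  Σ(formed) = 6468 kJ
ΔH = Σ(broken) − Σ(formed) = 4719 − 6468 = −1749 kJ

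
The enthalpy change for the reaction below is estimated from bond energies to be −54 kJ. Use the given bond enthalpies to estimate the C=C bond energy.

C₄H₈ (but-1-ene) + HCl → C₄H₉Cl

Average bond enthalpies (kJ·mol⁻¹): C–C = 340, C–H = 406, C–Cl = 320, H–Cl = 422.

Let D be the C=C bond energy.
Σ(broken) = 2×340 + 8×406 + 1×D + 1×422 = 4350 + D
Σ(formed) = 3×340 + 1×320 + 9×406 = 4994
ΔH = Σ(broken) − Σ(formed) = (4350 + D) − (4994) = −644 + D
Setting this equal to −54 kJ gives D = 590 kJ/mol.

D(C=C) ≈ 590 kJ/mol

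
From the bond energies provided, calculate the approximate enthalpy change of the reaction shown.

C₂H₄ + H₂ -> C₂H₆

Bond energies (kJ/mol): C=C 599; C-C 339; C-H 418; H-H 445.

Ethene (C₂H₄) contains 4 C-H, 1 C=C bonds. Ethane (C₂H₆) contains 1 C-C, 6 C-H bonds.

ΔH ≈ −131 kJ

Bonds broken (reactants):
  C-H: 4 × 418 = 1672
  C=C: 1 × 599 = 599
  H-H: 1 × 445 = 445
  Σ(broken) = 2716 kJ
Bonds formed (products):
  C-C: 1 × 339 = 339
  C-H: 6 × 418 = 2508
  Σ(formed) = 2847 kJ
ΔH = Σ(broken) − Σ(formed) = 2716 − 2847 = −131 kJ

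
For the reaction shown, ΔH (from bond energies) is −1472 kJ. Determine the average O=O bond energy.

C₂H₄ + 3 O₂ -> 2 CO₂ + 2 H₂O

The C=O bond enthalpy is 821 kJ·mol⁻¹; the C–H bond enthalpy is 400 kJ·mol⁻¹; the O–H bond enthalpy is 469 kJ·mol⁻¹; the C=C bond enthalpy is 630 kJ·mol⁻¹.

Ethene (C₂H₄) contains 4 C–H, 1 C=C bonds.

D(O=O) ≈ 486 kJ/mol

Let D be the O=O bond energy.
Σ(broken) = 4×400 + 1×630 + 3×D = 2230 + 3D
Σ(formed) = 4×821 + 4×469 = 5160
ΔH = Σ(broken) − Σ(formed) = (2230 + 3D) − (5160) = −2930 + 3D
Setting this equal to −1472 kJ gives 3D = 1458, so D = 486 kJ/mol.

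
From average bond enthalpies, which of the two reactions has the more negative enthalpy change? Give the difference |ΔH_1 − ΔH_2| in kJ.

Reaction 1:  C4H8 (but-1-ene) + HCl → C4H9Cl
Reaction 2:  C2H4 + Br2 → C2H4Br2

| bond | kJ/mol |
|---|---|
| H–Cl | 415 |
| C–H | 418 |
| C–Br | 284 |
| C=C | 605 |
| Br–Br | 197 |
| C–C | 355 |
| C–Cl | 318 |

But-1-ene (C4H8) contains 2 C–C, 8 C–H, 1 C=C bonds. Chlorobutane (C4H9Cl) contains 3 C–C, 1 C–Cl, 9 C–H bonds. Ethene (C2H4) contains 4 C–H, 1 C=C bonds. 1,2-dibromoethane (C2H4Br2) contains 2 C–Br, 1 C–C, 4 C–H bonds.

Reaction 1:
  Bonds broken (reactants):
    C–C: 2 × 355 = 710
    C–H: 8 × 418 = 3344
    C=C: 1 × 605 = 605
    H–Cl: 1 × 415 = 415
    Σ(broken) = 5074 kJ
  Bonds formed (products):
    C–C: 3 × 355 = 1065
    C–Cl: 1 × 318 = 318
    C–H: 9 × 418 = 3762
    Σ(formed) = 5145 kJ
  ΔH_1 = 5074 − 5145 = −71 kJ
Reaction 2:
  Bonds broken (reactants):
    Br–Br: 1 × 197 = 197
    C–H: 4 × 418 = 1672
    C=C: 1 × 605 = 605
    Σ(broken) = 2474 kJ
  Bonds formed (products):
    C–Br: 2 × 284 = 568
    C–C: 1 × 355 = 355
    C–H: 4 × 418 = 1672
    Σ(formed) = 2595 kJ
  ΔH_2 = 2474 − 2595 = −121 kJ
ΔH_1 − ΔH_2 = +50 kJ, so reaction 2 has the more negative ΔH; |ΔH_1 − ΔH_2| = 50 kJ.

Reaction 2, by 50 kJ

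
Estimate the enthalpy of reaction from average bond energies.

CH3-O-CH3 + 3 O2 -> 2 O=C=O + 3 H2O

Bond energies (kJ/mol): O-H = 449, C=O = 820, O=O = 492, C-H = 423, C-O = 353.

Bonds broken (reactants):
  C-H: 6 × 423 = 2538
  C-O: 2 × 353 = 706
  O=O: 3 × 492 = 1476
  Σ(broken) = 4720 kJ
Bonds formed (products):
  C=O: 4 × 820 = 3280
  O-H: 6 × 449 = 2694
  Σ(formed) = 5974 kJ
ΔH = Σ(broken) − Σ(formed) = 4720 − 5974 = −1254 kJ

ΔH ≈ −1254 kJ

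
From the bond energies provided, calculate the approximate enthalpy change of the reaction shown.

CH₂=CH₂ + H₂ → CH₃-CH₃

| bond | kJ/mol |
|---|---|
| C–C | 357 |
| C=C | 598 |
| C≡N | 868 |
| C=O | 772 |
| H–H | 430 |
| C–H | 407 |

Bonds broken (reactants):
  C–H: 4 × 407 = 1628
  C=C: 1 × 598 = 598
  H–H: 1 × 430 = 430
  Σ(broken) = 2656 kJ
Bonds formed (products):
  C–C: 1 × 357 = 357
  C–H: 6 × 407 = 2442
  Σ(formed) = 2799 kJ
ΔH = Σ(broken) − Σ(formed) = 2656 − 2799 = −143 kJ

ΔH ≈ −143 kJ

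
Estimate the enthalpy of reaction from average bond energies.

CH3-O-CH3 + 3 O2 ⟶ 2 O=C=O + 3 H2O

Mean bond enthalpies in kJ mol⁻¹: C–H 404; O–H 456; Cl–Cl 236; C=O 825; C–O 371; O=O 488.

Bonds broken (reactants):
  C–H: 6 × 404 = 2424
  C–O: 2 × 371 = 742
  O=O: 3 × 488 = 1464
  Σ(broken) = 4630 kJ
Bonds formed (products):
  C=O: 4 × 825 = 3300
  O–H: 6 × 456 = 2736
  Σ(formed) = 6036 kJ
ΔH = Σ(broken) − Σ(formed) = 4630 − 6036 = −1406 kJ

ΔH ≈ −1406 kJ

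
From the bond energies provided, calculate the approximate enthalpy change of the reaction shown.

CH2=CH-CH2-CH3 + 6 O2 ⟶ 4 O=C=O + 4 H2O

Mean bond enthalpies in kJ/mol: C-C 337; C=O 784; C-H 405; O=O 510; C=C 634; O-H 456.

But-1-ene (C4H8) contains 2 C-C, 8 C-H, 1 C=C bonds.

Bonds broken (reactants):
  C-C: 2 × 337 = 674
  C-H: 8 × 405 = 3240
  C=C: 1 × 634 = 634
  O=O: 6 × 510 = 3060
  Σ(broken) = 7608 kJ
Bonds formed (products):
  C=O: 8 × 784 = 6272
  O-H: 8 × 456 = 3648
  Σ(formed) = 9920 kJ
ΔH = Σ(broken) − Σ(formed) = 7608 − 9920 = −2312 kJ

ΔH ≈ −2312 kJ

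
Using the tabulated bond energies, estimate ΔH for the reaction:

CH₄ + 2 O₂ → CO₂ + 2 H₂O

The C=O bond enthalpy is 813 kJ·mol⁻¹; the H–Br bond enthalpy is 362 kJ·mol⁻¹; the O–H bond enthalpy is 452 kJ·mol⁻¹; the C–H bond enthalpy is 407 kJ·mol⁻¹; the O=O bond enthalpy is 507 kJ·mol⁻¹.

ΔH ≈ −792 kJ

Bonds broken (reactants):
  C–H: 4 × 407 = 1628
  O=O: 2 × 507 = 1014
  Σ(broken) = 2642 kJ
Bonds formed (products):
  C=O: 2 × 813 = 1626
  O–H: 4 × 452 = 1808
  Σ(formed) = 3434 kJ
ΔH = Σ(broken) − Σ(formed) = 2642 − 3434 = −792 kJ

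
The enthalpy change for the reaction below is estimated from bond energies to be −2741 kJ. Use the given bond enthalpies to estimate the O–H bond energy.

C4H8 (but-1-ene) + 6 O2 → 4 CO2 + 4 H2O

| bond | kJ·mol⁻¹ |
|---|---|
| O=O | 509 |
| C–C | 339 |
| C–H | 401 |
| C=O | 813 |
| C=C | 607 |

Let D be the O–H bond energy.
Σ(broken) = 2×339 + 8×401 + 1×607 + 6×509 = 7547
Σ(formed) = 8×813 + 8×D = 6504 + 8D
ΔH = Σ(broken) − Σ(formed) = (7547) − (6504 + 8D) = +1043 − 8D
Setting this equal to −2741 kJ gives 8D = 3784, so D = 473 kJ/mol.

D(O–H) ≈ 473 kJ/mol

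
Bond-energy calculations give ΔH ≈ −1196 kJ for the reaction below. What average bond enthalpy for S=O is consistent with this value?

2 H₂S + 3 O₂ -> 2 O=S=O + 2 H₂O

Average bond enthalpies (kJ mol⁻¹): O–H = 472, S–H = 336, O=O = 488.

Let D be the S=O bond energy.
Σ(broken) = 3×488 + 4×336 = 2808
Σ(formed) = 4×472 + 4×D = 1888 + 4D
ΔH = Σ(broken) − Σ(formed) = (2808) − (1888 + 4D) = +920 − 4D
Setting this equal to −1196 kJ gives 4D = 2116, so D = 529 kJ/mol.

D(S=O) ≈ 529 kJ/mol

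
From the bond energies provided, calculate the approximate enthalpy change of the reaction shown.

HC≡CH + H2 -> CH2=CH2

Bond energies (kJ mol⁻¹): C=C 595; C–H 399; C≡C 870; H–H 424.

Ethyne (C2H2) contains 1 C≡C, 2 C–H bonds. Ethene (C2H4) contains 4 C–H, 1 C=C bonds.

Bonds broken (reactants):
  C≡C: 1 × 870 = 870
  C–H: 2 × 399 = 798
  H–H: 1 × 424 = 424
  Σ(broken) = 2092 kJ
Bonds formed (products):
  C–H: 4 × 399 = 1596
  C=C: 1 × 595 = 595
  Σ(formed) = 2191 kJ
ΔH = Σ(broken) − Σ(formed) = 2092 − 2191 = −99 kJ

ΔH ≈ −99 kJ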